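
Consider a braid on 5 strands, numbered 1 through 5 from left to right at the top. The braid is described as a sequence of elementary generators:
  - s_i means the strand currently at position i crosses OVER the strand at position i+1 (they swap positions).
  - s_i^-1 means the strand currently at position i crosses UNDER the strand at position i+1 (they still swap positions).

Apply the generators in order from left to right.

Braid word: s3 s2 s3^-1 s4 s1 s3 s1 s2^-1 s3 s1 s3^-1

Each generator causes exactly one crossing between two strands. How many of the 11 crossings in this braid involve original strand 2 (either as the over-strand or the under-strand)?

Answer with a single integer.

Gen 1: crossing 3x4. Involves strand 2? no. Count so far: 0
Gen 2: crossing 2x4. Involves strand 2? yes. Count so far: 1
Gen 3: crossing 2x3. Involves strand 2? yes. Count so far: 2
Gen 4: crossing 2x5. Involves strand 2? yes. Count so far: 3
Gen 5: crossing 1x4. Involves strand 2? no. Count so far: 3
Gen 6: crossing 3x5. Involves strand 2? no. Count so far: 3
Gen 7: crossing 4x1. Involves strand 2? no. Count so far: 3
Gen 8: crossing 4x5. Involves strand 2? no. Count so far: 3
Gen 9: crossing 4x3. Involves strand 2? no. Count so far: 3
Gen 10: crossing 1x5. Involves strand 2? no. Count so far: 3
Gen 11: crossing 3x4. Involves strand 2? no. Count so far: 3

Answer: 3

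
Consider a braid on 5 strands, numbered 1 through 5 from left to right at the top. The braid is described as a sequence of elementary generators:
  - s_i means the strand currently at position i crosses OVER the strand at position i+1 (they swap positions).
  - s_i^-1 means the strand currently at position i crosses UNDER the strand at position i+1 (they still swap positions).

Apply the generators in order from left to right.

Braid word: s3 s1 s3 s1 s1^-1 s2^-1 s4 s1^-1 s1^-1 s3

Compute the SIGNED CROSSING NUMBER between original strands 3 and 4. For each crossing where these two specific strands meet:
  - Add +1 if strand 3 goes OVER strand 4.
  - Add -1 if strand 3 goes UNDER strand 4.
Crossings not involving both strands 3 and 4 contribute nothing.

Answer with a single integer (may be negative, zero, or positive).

Answer: 0

Derivation:
Gen 1: 3 over 4. Both 3&4? yes. Contrib: +1. Sum: 1
Gen 2: crossing 1x2. Both 3&4? no. Sum: 1
Gen 3: 4 over 3. Both 3&4? yes. Contrib: -1. Sum: 0
Gen 4: crossing 2x1. Both 3&4? no. Sum: 0
Gen 5: crossing 1x2. Both 3&4? no. Sum: 0
Gen 6: crossing 1x3. Both 3&4? no. Sum: 0
Gen 7: crossing 4x5. Both 3&4? no. Sum: 0
Gen 8: crossing 2x3. Both 3&4? no. Sum: 0
Gen 9: crossing 3x2. Both 3&4? no. Sum: 0
Gen 10: crossing 1x5. Both 3&4? no. Sum: 0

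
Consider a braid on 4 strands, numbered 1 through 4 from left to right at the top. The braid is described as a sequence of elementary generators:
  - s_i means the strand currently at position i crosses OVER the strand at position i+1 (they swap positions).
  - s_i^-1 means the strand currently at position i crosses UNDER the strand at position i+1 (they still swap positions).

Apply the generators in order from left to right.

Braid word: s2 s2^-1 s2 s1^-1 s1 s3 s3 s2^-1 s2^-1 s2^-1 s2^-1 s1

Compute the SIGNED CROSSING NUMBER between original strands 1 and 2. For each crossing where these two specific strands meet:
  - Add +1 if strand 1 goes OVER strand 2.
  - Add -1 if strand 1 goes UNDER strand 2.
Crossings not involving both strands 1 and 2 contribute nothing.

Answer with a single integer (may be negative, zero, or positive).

Gen 1: crossing 2x3. Both 1&2? no. Sum: 0
Gen 2: crossing 3x2. Both 1&2? no. Sum: 0
Gen 3: crossing 2x3. Both 1&2? no. Sum: 0
Gen 4: crossing 1x3. Both 1&2? no. Sum: 0
Gen 5: crossing 3x1. Both 1&2? no. Sum: 0
Gen 6: crossing 2x4. Both 1&2? no. Sum: 0
Gen 7: crossing 4x2. Both 1&2? no. Sum: 0
Gen 8: crossing 3x2. Both 1&2? no. Sum: 0
Gen 9: crossing 2x3. Both 1&2? no. Sum: 0
Gen 10: crossing 3x2. Both 1&2? no. Sum: 0
Gen 11: crossing 2x3. Both 1&2? no. Sum: 0
Gen 12: crossing 1x3. Both 1&2? no. Sum: 0

Answer: 0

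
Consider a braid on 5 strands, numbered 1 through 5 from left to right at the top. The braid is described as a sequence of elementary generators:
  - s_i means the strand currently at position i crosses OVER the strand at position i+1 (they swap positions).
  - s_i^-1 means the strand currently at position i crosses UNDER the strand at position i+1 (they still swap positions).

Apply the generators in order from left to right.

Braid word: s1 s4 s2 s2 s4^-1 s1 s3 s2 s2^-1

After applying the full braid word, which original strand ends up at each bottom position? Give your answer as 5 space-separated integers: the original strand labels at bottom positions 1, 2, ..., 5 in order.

Gen 1 (s1): strand 1 crosses over strand 2. Perm now: [2 1 3 4 5]
Gen 2 (s4): strand 4 crosses over strand 5. Perm now: [2 1 3 5 4]
Gen 3 (s2): strand 1 crosses over strand 3. Perm now: [2 3 1 5 4]
Gen 4 (s2): strand 3 crosses over strand 1. Perm now: [2 1 3 5 4]
Gen 5 (s4^-1): strand 5 crosses under strand 4. Perm now: [2 1 3 4 5]
Gen 6 (s1): strand 2 crosses over strand 1. Perm now: [1 2 3 4 5]
Gen 7 (s3): strand 3 crosses over strand 4. Perm now: [1 2 4 3 5]
Gen 8 (s2): strand 2 crosses over strand 4. Perm now: [1 4 2 3 5]
Gen 9 (s2^-1): strand 4 crosses under strand 2. Perm now: [1 2 4 3 5]

Answer: 1 2 4 3 5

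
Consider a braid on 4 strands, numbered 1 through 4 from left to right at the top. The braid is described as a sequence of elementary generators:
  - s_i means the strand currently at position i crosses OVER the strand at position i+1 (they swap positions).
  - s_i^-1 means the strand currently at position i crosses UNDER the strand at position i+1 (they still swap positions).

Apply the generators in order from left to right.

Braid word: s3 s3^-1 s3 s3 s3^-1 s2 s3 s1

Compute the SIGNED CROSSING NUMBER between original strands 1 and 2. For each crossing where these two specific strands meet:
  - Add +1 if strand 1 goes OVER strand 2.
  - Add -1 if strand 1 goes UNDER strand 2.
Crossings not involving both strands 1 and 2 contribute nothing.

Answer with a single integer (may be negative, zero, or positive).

Answer: 0

Derivation:
Gen 1: crossing 3x4. Both 1&2? no. Sum: 0
Gen 2: crossing 4x3. Both 1&2? no. Sum: 0
Gen 3: crossing 3x4. Both 1&2? no. Sum: 0
Gen 4: crossing 4x3. Both 1&2? no. Sum: 0
Gen 5: crossing 3x4. Both 1&2? no. Sum: 0
Gen 6: crossing 2x4. Both 1&2? no. Sum: 0
Gen 7: crossing 2x3. Both 1&2? no. Sum: 0
Gen 8: crossing 1x4. Both 1&2? no. Sum: 0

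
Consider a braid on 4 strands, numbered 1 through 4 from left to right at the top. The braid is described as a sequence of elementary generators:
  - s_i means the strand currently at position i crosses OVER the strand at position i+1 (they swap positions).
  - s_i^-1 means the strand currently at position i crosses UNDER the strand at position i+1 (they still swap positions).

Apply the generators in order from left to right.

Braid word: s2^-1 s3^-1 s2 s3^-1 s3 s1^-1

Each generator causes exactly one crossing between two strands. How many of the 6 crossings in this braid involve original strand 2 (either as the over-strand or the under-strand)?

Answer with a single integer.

Answer: 4

Derivation:
Gen 1: crossing 2x3. Involves strand 2? yes. Count so far: 1
Gen 2: crossing 2x4. Involves strand 2? yes. Count so far: 2
Gen 3: crossing 3x4. Involves strand 2? no. Count so far: 2
Gen 4: crossing 3x2. Involves strand 2? yes. Count so far: 3
Gen 5: crossing 2x3. Involves strand 2? yes. Count so far: 4
Gen 6: crossing 1x4. Involves strand 2? no. Count so far: 4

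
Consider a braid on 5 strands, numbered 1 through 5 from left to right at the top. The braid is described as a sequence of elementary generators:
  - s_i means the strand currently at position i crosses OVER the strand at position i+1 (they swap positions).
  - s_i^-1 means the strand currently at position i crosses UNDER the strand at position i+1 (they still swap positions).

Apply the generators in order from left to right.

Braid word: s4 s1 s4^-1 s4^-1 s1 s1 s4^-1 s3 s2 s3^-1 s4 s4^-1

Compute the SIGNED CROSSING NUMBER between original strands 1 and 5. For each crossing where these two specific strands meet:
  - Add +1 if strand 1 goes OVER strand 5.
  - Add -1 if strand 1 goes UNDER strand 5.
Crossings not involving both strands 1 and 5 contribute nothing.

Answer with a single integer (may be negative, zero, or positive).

Answer: 2

Derivation:
Gen 1: crossing 4x5. Both 1&5? no. Sum: 0
Gen 2: crossing 1x2. Both 1&5? no. Sum: 0
Gen 3: crossing 5x4. Both 1&5? no. Sum: 0
Gen 4: crossing 4x5. Both 1&5? no. Sum: 0
Gen 5: crossing 2x1. Both 1&5? no. Sum: 0
Gen 6: crossing 1x2. Both 1&5? no. Sum: 0
Gen 7: crossing 5x4. Both 1&5? no. Sum: 0
Gen 8: crossing 3x4. Both 1&5? no. Sum: 0
Gen 9: crossing 1x4. Both 1&5? no. Sum: 0
Gen 10: crossing 1x3. Both 1&5? no. Sum: 0
Gen 11: 1 over 5. Both 1&5? yes. Contrib: +1. Sum: 1
Gen 12: 5 under 1. Both 1&5? yes. Contrib: +1. Sum: 2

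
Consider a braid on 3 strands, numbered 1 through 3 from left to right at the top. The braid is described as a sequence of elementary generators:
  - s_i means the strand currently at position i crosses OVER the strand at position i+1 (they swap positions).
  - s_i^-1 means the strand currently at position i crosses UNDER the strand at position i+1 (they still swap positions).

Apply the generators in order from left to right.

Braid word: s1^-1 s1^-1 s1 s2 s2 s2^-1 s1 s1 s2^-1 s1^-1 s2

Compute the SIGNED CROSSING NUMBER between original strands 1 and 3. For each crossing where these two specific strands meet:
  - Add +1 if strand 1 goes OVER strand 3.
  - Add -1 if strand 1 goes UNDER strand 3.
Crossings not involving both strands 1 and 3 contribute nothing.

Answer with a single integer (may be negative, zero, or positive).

Gen 1: crossing 1x2. Both 1&3? no. Sum: 0
Gen 2: crossing 2x1. Both 1&3? no. Sum: 0
Gen 3: crossing 1x2. Both 1&3? no. Sum: 0
Gen 4: 1 over 3. Both 1&3? yes. Contrib: +1. Sum: 1
Gen 5: 3 over 1. Both 1&3? yes. Contrib: -1. Sum: 0
Gen 6: 1 under 3. Both 1&3? yes. Contrib: -1. Sum: -1
Gen 7: crossing 2x3. Both 1&3? no. Sum: -1
Gen 8: crossing 3x2. Both 1&3? no. Sum: -1
Gen 9: 3 under 1. Both 1&3? yes. Contrib: +1. Sum: 0
Gen 10: crossing 2x1. Both 1&3? no. Sum: 0
Gen 11: crossing 2x3. Both 1&3? no. Sum: 0

Answer: 0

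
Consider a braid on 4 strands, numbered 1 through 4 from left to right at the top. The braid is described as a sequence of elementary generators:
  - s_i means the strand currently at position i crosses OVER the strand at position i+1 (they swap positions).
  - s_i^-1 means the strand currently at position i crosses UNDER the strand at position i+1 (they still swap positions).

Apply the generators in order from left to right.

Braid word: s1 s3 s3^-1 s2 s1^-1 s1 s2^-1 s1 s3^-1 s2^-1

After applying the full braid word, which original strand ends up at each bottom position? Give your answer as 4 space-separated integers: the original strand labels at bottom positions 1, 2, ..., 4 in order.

Gen 1 (s1): strand 1 crosses over strand 2. Perm now: [2 1 3 4]
Gen 2 (s3): strand 3 crosses over strand 4. Perm now: [2 1 4 3]
Gen 3 (s3^-1): strand 4 crosses under strand 3. Perm now: [2 1 3 4]
Gen 4 (s2): strand 1 crosses over strand 3. Perm now: [2 3 1 4]
Gen 5 (s1^-1): strand 2 crosses under strand 3. Perm now: [3 2 1 4]
Gen 6 (s1): strand 3 crosses over strand 2. Perm now: [2 3 1 4]
Gen 7 (s2^-1): strand 3 crosses under strand 1. Perm now: [2 1 3 4]
Gen 8 (s1): strand 2 crosses over strand 1. Perm now: [1 2 3 4]
Gen 9 (s3^-1): strand 3 crosses under strand 4. Perm now: [1 2 4 3]
Gen 10 (s2^-1): strand 2 crosses under strand 4. Perm now: [1 4 2 3]

Answer: 1 4 2 3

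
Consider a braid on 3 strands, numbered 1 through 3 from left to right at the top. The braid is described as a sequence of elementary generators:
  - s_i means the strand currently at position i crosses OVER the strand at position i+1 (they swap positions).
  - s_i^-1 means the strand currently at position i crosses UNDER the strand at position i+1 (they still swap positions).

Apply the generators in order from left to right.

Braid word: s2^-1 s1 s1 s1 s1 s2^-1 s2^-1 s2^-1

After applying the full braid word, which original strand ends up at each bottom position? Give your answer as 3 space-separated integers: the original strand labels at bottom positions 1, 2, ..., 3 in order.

Answer: 1 2 3

Derivation:
Gen 1 (s2^-1): strand 2 crosses under strand 3. Perm now: [1 3 2]
Gen 2 (s1): strand 1 crosses over strand 3. Perm now: [3 1 2]
Gen 3 (s1): strand 3 crosses over strand 1. Perm now: [1 3 2]
Gen 4 (s1): strand 1 crosses over strand 3. Perm now: [3 1 2]
Gen 5 (s1): strand 3 crosses over strand 1. Perm now: [1 3 2]
Gen 6 (s2^-1): strand 3 crosses under strand 2. Perm now: [1 2 3]
Gen 7 (s2^-1): strand 2 crosses under strand 3. Perm now: [1 3 2]
Gen 8 (s2^-1): strand 3 crosses under strand 2. Perm now: [1 2 3]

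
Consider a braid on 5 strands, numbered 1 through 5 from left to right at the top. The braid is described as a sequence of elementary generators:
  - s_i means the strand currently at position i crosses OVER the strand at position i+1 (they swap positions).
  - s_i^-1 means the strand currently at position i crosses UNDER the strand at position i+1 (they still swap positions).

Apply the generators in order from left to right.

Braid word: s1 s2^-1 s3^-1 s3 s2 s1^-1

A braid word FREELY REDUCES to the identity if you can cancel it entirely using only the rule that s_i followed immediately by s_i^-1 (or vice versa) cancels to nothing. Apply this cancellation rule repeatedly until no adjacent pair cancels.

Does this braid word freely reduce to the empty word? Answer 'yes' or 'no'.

Gen 1 (s1): push. Stack: [s1]
Gen 2 (s2^-1): push. Stack: [s1 s2^-1]
Gen 3 (s3^-1): push. Stack: [s1 s2^-1 s3^-1]
Gen 4 (s3): cancels prior s3^-1. Stack: [s1 s2^-1]
Gen 5 (s2): cancels prior s2^-1. Stack: [s1]
Gen 6 (s1^-1): cancels prior s1. Stack: []
Reduced word: (empty)

Answer: yes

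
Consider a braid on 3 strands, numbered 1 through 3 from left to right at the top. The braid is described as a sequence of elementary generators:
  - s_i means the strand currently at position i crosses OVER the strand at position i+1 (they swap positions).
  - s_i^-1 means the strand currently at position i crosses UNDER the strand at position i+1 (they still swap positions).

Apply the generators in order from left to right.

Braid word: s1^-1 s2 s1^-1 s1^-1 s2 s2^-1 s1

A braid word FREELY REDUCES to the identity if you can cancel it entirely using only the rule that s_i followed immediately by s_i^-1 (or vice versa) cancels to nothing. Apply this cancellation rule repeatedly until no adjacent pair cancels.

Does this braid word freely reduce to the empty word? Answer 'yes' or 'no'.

Answer: no

Derivation:
Gen 1 (s1^-1): push. Stack: [s1^-1]
Gen 2 (s2): push. Stack: [s1^-1 s2]
Gen 3 (s1^-1): push. Stack: [s1^-1 s2 s1^-1]
Gen 4 (s1^-1): push. Stack: [s1^-1 s2 s1^-1 s1^-1]
Gen 5 (s2): push. Stack: [s1^-1 s2 s1^-1 s1^-1 s2]
Gen 6 (s2^-1): cancels prior s2. Stack: [s1^-1 s2 s1^-1 s1^-1]
Gen 7 (s1): cancels prior s1^-1. Stack: [s1^-1 s2 s1^-1]
Reduced word: s1^-1 s2 s1^-1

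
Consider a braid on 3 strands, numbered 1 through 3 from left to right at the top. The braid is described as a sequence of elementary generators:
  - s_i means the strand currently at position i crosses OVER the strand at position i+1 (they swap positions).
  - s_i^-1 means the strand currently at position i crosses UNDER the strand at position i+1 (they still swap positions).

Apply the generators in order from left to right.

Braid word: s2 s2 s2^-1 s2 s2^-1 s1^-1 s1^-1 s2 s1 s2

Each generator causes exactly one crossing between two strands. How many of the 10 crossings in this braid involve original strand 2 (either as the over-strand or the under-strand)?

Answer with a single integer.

Answer: 7

Derivation:
Gen 1: crossing 2x3. Involves strand 2? yes. Count so far: 1
Gen 2: crossing 3x2. Involves strand 2? yes. Count so far: 2
Gen 3: crossing 2x3. Involves strand 2? yes. Count so far: 3
Gen 4: crossing 3x2. Involves strand 2? yes. Count so far: 4
Gen 5: crossing 2x3. Involves strand 2? yes. Count so far: 5
Gen 6: crossing 1x3. Involves strand 2? no. Count so far: 5
Gen 7: crossing 3x1. Involves strand 2? no. Count so far: 5
Gen 8: crossing 3x2. Involves strand 2? yes. Count so far: 6
Gen 9: crossing 1x2. Involves strand 2? yes. Count so far: 7
Gen 10: crossing 1x3. Involves strand 2? no. Count so far: 7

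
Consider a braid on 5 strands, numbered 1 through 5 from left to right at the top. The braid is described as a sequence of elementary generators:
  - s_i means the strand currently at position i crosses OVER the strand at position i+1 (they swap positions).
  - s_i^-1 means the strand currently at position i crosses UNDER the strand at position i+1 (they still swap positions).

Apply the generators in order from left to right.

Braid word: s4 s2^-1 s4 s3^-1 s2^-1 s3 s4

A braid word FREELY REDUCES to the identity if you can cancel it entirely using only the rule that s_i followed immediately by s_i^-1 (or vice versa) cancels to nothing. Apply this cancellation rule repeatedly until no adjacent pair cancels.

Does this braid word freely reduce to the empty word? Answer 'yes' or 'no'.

Gen 1 (s4): push. Stack: [s4]
Gen 2 (s2^-1): push. Stack: [s4 s2^-1]
Gen 3 (s4): push. Stack: [s4 s2^-1 s4]
Gen 4 (s3^-1): push. Stack: [s4 s2^-1 s4 s3^-1]
Gen 5 (s2^-1): push. Stack: [s4 s2^-1 s4 s3^-1 s2^-1]
Gen 6 (s3): push. Stack: [s4 s2^-1 s4 s3^-1 s2^-1 s3]
Gen 7 (s4): push. Stack: [s4 s2^-1 s4 s3^-1 s2^-1 s3 s4]
Reduced word: s4 s2^-1 s4 s3^-1 s2^-1 s3 s4

Answer: no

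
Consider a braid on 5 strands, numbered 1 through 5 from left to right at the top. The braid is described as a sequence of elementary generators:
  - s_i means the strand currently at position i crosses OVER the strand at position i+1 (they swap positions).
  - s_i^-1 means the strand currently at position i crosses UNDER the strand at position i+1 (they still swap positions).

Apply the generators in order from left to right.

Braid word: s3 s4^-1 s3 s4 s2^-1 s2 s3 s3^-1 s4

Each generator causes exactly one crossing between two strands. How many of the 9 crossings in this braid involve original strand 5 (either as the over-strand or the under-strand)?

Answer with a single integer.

Answer: 6

Derivation:
Gen 1: crossing 3x4. Involves strand 5? no. Count so far: 0
Gen 2: crossing 3x5. Involves strand 5? yes. Count so far: 1
Gen 3: crossing 4x5. Involves strand 5? yes. Count so far: 2
Gen 4: crossing 4x3. Involves strand 5? no. Count so far: 2
Gen 5: crossing 2x5. Involves strand 5? yes. Count so far: 3
Gen 6: crossing 5x2. Involves strand 5? yes. Count so far: 4
Gen 7: crossing 5x3. Involves strand 5? yes. Count so far: 5
Gen 8: crossing 3x5. Involves strand 5? yes. Count so far: 6
Gen 9: crossing 3x4. Involves strand 5? no. Count so far: 6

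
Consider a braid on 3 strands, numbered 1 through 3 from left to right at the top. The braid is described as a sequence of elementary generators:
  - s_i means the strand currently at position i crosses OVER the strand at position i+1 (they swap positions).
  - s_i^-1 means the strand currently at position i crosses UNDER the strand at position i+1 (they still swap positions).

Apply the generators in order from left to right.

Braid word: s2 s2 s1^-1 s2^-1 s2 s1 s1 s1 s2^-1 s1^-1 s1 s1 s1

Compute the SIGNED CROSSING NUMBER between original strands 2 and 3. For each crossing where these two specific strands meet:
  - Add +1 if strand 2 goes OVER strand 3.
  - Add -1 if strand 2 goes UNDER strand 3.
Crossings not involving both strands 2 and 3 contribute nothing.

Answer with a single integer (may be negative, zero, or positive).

Gen 1: 2 over 3. Both 2&3? yes. Contrib: +1. Sum: 1
Gen 2: 3 over 2. Both 2&3? yes. Contrib: -1. Sum: 0
Gen 3: crossing 1x2. Both 2&3? no. Sum: 0
Gen 4: crossing 1x3. Both 2&3? no. Sum: 0
Gen 5: crossing 3x1. Both 2&3? no. Sum: 0
Gen 6: crossing 2x1. Both 2&3? no. Sum: 0
Gen 7: crossing 1x2. Both 2&3? no. Sum: 0
Gen 8: crossing 2x1. Both 2&3? no. Sum: 0
Gen 9: 2 under 3. Both 2&3? yes. Contrib: -1. Sum: -1
Gen 10: crossing 1x3. Both 2&3? no. Sum: -1
Gen 11: crossing 3x1. Both 2&3? no. Sum: -1
Gen 12: crossing 1x3. Both 2&3? no. Sum: -1
Gen 13: crossing 3x1. Both 2&3? no. Sum: -1

Answer: -1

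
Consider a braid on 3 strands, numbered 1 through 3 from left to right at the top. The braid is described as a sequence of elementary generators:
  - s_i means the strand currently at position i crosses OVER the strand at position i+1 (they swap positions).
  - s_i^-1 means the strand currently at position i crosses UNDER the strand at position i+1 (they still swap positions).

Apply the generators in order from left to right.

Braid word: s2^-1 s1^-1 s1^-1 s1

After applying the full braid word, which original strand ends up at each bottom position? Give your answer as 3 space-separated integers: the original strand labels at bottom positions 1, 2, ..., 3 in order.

Answer: 3 1 2

Derivation:
Gen 1 (s2^-1): strand 2 crosses under strand 3. Perm now: [1 3 2]
Gen 2 (s1^-1): strand 1 crosses under strand 3. Perm now: [3 1 2]
Gen 3 (s1^-1): strand 3 crosses under strand 1. Perm now: [1 3 2]
Gen 4 (s1): strand 1 crosses over strand 3. Perm now: [3 1 2]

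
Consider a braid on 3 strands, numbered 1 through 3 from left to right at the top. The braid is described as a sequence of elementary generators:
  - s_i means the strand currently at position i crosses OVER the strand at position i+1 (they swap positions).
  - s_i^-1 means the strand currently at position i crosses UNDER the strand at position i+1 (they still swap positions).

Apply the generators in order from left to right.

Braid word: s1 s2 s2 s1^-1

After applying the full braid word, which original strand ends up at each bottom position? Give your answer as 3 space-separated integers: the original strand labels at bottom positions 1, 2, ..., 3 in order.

Gen 1 (s1): strand 1 crosses over strand 2. Perm now: [2 1 3]
Gen 2 (s2): strand 1 crosses over strand 3. Perm now: [2 3 1]
Gen 3 (s2): strand 3 crosses over strand 1. Perm now: [2 1 3]
Gen 4 (s1^-1): strand 2 crosses under strand 1. Perm now: [1 2 3]

Answer: 1 2 3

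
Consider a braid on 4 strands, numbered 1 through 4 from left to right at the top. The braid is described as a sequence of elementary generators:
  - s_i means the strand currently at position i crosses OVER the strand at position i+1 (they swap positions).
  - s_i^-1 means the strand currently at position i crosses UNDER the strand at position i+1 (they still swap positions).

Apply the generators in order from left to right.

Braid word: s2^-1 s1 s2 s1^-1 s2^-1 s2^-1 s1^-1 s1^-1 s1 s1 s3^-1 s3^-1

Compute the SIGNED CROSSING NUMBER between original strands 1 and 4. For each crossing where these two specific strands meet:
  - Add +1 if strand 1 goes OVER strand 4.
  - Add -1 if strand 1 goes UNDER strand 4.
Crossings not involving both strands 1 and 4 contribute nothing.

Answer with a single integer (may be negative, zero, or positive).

Gen 1: crossing 2x3. Both 1&4? no. Sum: 0
Gen 2: crossing 1x3. Both 1&4? no. Sum: 0
Gen 3: crossing 1x2. Both 1&4? no. Sum: 0
Gen 4: crossing 3x2. Both 1&4? no. Sum: 0
Gen 5: crossing 3x1. Both 1&4? no. Sum: 0
Gen 6: crossing 1x3. Both 1&4? no. Sum: 0
Gen 7: crossing 2x3. Both 1&4? no. Sum: 0
Gen 8: crossing 3x2. Both 1&4? no. Sum: 0
Gen 9: crossing 2x3. Both 1&4? no. Sum: 0
Gen 10: crossing 3x2. Both 1&4? no. Sum: 0
Gen 11: 1 under 4. Both 1&4? yes. Contrib: -1. Sum: -1
Gen 12: 4 under 1. Both 1&4? yes. Contrib: +1. Sum: 0

Answer: 0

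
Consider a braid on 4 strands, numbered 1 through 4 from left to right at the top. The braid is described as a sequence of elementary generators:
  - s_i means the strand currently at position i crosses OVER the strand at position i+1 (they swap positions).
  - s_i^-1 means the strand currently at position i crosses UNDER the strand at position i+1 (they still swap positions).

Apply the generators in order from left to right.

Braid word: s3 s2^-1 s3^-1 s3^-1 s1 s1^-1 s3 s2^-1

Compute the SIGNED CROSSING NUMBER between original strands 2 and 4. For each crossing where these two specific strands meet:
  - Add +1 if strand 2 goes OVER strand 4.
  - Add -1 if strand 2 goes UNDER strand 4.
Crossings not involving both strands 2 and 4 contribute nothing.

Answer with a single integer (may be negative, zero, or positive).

Answer: -1

Derivation:
Gen 1: crossing 3x4. Both 2&4? no. Sum: 0
Gen 2: 2 under 4. Both 2&4? yes. Contrib: -1. Sum: -1
Gen 3: crossing 2x3. Both 2&4? no. Sum: -1
Gen 4: crossing 3x2. Both 2&4? no. Sum: -1
Gen 5: crossing 1x4. Both 2&4? no. Sum: -1
Gen 6: crossing 4x1. Both 2&4? no. Sum: -1
Gen 7: crossing 2x3. Both 2&4? no. Sum: -1
Gen 8: crossing 4x3. Both 2&4? no. Sum: -1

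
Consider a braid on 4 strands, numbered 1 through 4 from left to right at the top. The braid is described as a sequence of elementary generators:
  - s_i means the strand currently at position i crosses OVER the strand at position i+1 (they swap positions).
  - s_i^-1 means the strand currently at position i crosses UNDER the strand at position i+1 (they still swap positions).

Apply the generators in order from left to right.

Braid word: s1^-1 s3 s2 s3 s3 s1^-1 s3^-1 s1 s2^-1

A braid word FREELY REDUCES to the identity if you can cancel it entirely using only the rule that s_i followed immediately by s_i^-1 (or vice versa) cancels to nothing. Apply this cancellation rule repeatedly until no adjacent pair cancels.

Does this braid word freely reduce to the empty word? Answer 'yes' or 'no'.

Answer: no

Derivation:
Gen 1 (s1^-1): push. Stack: [s1^-1]
Gen 2 (s3): push. Stack: [s1^-1 s3]
Gen 3 (s2): push. Stack: [s1^-1 s3 s2]
Gen 4 (s3): push. Stack: [s1^-1 s3 s2 s3]
Gen 5 (s3): push. Stack: [s1^-1 s3 s2 s3 s3]
Gen 6 (s1^-1): push. Stack: [s1^-1 s3 s2 s3 s3 s1^-1]
Gen 7 (s3^-1): push. Stack: [s1^-1 s3 s2 s3 s3 s1^-1 s3^-1]
Gen 8 (s1): push. Stack: [s1^-1 s3 s2 s3 s3 s1^-1 s3^-1 s1]
Gen 9 (s2^-1): push. Stack: [s1^-1 s3 s2 s3 s3 s1^-1 s3^-1 s1 s2^-1]
Reduced word: s1^-1 s3 s2 s3 s3 s1^-1 s3^-1 s1 s2^-1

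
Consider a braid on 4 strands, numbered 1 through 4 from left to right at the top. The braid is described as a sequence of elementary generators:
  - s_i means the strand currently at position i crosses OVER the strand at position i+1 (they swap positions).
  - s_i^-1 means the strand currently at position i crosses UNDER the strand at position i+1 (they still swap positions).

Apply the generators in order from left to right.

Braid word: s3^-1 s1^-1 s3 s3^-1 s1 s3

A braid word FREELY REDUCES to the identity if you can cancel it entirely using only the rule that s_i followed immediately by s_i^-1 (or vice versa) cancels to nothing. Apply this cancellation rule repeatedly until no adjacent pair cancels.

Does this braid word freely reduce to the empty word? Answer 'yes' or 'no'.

Answer: yes

Derivation:
Gen 1 (s3^-1): push. Stack: [s3^-1]
Gen 2 (s1^-1): push. Stack: [s3^-1 s1^-1]
Gen 3 (s3): push. Stack: [s3^-1 s1^-1 s3]
Gen 4 (s3^-1): cancels prior s3. Stack: [s3^-1 s1^-1]
Gen 5 (s1): cancels prior s1^-1. Stack: [s3^-1]
Gen 6 (s3): cancels prior s3^-1. Stack: []
Reduced word: (empty)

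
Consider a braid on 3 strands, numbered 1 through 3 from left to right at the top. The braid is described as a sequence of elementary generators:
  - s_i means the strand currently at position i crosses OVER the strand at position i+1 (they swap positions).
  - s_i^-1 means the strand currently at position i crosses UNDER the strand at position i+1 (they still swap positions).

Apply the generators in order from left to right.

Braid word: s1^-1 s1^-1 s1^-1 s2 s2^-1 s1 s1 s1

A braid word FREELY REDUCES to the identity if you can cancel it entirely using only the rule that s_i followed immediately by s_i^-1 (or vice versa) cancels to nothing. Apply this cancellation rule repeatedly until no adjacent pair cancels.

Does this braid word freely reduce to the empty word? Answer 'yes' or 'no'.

Answer: yes

Derivation:
Gen 1 (s1^-1): push. Stack: [s1^-1]
Gen 2 (s1^-1): push. Stack: [s1^-1 s1^-1]
Gen 3 (s1^-1): push. Stack: [s1^-1 s1^-1 s1^-1]
Gen 4 (s2): push. Stack: [s1^-1 s1^-1 s1^-1 s2]
Gen 5 (s2^-1): cancels prior s2. Stack: [s1^-1 s1^-1 s1^-1]
Gen 6 (s1): cancels prior s1^-1. Stack: [s1^-1 s1^-1]
Gen 7 (s1): cancels prior s1^-1. Stack: [s1^-1]
Gen 8 (s1): cancels prior s1^-1. Stack: []
Reduced word: (empty)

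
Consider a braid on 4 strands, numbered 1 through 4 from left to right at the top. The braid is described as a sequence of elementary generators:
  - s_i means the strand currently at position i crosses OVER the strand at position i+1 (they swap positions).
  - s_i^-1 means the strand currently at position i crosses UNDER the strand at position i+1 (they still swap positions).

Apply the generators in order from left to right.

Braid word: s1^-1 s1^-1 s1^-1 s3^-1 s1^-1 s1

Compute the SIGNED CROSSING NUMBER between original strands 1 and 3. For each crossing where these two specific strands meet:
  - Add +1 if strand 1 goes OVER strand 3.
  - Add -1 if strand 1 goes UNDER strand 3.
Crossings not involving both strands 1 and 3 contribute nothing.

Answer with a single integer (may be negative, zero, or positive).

Gen 1: crossing 1x2. Both 1&3? no. Sum: 0
Gen 2: crossing 2x1. Both 1&3? no. Sum: 0
Gen 3: crossing 1x2. Both 1&3? no. Sum: 0
Gen 4: crossing 3x4. Both 1&3? no. Sum: 0
Gen 5: crossing 2x1. Both 1&3? no. Sum: 0
Gen 6: crossing 1x2. Both 1&3? no. Sum: 0

Answer: 0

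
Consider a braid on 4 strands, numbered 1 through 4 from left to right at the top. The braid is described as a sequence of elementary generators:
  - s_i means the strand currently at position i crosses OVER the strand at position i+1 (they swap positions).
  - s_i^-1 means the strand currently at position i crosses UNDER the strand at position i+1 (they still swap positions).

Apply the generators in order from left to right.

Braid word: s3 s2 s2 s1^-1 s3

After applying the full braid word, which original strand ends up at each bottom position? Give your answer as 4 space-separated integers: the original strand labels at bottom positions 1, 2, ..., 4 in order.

Gen 1 (s3): strand 3 crosses over strand 4. Perm now: [1 2 4 3]
Gen 2 (s2): strand 2 crosses over strand 4. Perm now: [1 4 2 3]
Gen 3 (s2): strand 4 crosses over strand 2. Perm now: [1 2 4 3]
Gen 4 (s1^-1): strand 1 crosses under strand 2. Perm now: [2 1 4 3]
Gen 5 (s3): strand 4 crosses over strand 3. Perm now: [2 1 3 4]

Answer: 2 1 3 4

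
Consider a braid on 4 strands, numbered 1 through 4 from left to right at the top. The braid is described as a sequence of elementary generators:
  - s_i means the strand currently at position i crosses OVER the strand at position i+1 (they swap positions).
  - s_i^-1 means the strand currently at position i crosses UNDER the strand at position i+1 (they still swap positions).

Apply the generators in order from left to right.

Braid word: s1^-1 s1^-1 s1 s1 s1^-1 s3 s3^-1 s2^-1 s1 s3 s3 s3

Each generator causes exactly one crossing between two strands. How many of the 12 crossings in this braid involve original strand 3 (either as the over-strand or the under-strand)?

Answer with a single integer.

Gen 1: crossing 1x2. Involves strand 3? no. Count so far: 0
Gen 2: crossing 2x1. Involves strand 3? no. Count so far: 0
Gen 3: crossing 1x2. Involves strand 3? no. Count so far: 0
Gen 4: crossing 2x1. Involves strand 3? no. Count so far: 0
Gen 5: crossing 1x2. Involves strand 3? no. Count so far: 0
Gen 6: crossing 3x4. Involves strand 3? yes. Count so far: 1
Gen 7: crossing 4x3. Involves strand 3? yes. Count so far: 2
Gen 8: crossing 1x3. Involves strand 3? yes. Count so far: 3
Gen 9: crossing 2x3. Involves strand 3? yes. Count so far: 4
Gen 10: crossing 1x4. Involves strand 3? no. Count so far: 4
Gen 11: crossing 4x1. Involves strand 3? no. Count so far: 4
Gen 12: crossing 1x4. Involves strand 3? no. Count so far: 4

Answer: 4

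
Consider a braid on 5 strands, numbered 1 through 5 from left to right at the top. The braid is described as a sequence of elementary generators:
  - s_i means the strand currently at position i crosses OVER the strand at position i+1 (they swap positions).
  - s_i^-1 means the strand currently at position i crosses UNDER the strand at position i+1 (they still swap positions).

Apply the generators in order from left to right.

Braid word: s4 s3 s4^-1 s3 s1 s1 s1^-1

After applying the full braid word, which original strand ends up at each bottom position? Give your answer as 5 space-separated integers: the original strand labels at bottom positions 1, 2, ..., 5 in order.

Gen 1 (s4): strand 4 crosses over strand 5. Perm now: [1 2 3 5 4]
Gen 2 (s3): strand 3 crosses over strand 5. Perm now: [1 2 5 3 4]
Gen 3 (s4^-1): strand 3 crosses under strand 4. Perm now: [1 2 5 4 3]
Gen 4 (s3): strand 5 crosses over strand 4. Perm now: [1 2 4 5 3]
Gen 5 (s1): strand 1 crosses over strand 2. Perm now: [2 1 4 5 3]
Gen 6 (s1): strand 2 crosses over strand 1. Perm now: [1 2 4 5 3]
Gen 7 (s1^-1): strand 1 crosses under strand 2. Perm now: [2 1 4 5 3]

Answer: 2 1 4 5 3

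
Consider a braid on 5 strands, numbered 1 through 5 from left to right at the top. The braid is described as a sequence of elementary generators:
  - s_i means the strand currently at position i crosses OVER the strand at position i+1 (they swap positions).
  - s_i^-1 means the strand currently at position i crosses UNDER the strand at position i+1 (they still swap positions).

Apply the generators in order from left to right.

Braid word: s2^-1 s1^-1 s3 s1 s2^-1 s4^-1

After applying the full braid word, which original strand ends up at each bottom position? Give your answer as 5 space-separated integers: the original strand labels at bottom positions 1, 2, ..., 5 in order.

Gen 1 (s2^-1): strand 2 crosses under strand 3. Perm now: [1 3 2 4 5]
Gen 2 (s1^-1): strand 1 crosses under strand 3. Perm now: [3 1 2 4 5]
Gen 3 (s3): strand 2 crosses over strand 4. Perm now: [3 1 4 2 5]
Gen 4 (s1): strand 3 crosses over strand 1. Perm now: [1 3 4 2 5]
Gen 5 (s2^-1): strand 3 crosses under strand 4. Perm now: [1 4 3 2 5]
Gen 6 (s4^-1): strand 2 crosses under strand 5. Perm now: [1 4 3 5 2]

Answer: 1 4 3 5 2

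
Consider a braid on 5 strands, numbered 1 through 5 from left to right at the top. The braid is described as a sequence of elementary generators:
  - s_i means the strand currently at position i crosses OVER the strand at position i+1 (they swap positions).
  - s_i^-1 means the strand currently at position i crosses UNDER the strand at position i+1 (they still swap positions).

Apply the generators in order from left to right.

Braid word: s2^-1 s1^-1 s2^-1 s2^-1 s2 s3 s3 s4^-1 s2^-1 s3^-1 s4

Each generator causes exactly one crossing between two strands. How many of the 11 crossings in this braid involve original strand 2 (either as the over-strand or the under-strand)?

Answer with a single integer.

Gen 1: crossing 2x3. Involves strand 2? yes. Count so far: 1
Gen 2: crossing 1x3. Involves strand 2? no. Count so far: 1
Gen 3: crossing 1x2. Involves strand 2? yes. Count so far: 2
Gen 4: crossing 2x1. Involves strand 2? yes. Count so far: 3
Gen 5: crossing 1x2. Involves strand 2? yes. Count so far: 4
Gen 6: crossing 1x4. Involves strand 2? no. Count so far: 4
Gen 7: crossing 4x1. Involves strand 2? no. Count so far: 4
Gen 8: crossing 4x5. Involves strand 2? no. Count so far: 4
Gen 9: crossing 2x1. Involves strand 2? yes. Count so far: 5
Gen 10: crossing 2x5. Involves strand 2? yes. Count so far: 6
Gen 11: crossing 2x4. Involves strand 2? yes. Count so far: 7

Answer: 7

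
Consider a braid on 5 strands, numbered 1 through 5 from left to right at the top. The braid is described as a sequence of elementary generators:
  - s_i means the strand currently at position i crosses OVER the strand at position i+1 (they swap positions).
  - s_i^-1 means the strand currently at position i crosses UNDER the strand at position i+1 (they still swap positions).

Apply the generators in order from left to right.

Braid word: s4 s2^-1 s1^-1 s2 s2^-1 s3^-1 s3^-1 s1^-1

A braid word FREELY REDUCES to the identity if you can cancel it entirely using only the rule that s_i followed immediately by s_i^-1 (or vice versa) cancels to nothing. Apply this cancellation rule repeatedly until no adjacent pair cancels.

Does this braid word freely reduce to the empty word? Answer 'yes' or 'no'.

Answer: no

Derivation:
Gen 1 (s4): push. Stack: [s4]
Gen 2 (s2^-1): push. Stack: [s4 s2^-1]
Gen 3 (s1^-1): push. Stack: [s4 s2^-1 s1^-1]
Gen 4 (s2): push. Stack: [s4 s2^-1 s1^-1 s2]
Gen 5 (s2^-1): cancels prior s2. Stack: [s4 s2^-1 s1^-1]
Gen 6 (s3^-1): push. Stack: [s4 s2^-1 s1^-1 s3^-1]
Gen 7 (s3^-1): push. Stack: [s4 s2^-1 s1^-1 s3^-1 s3^-1]
Gen 8 (s1^-1): push. Stack: [s4 s2^-1 s1^-1 s3^-1 s3^-1 s1^-1]
Reduced word: s4 s2^-1 s1^-1 s3^-1 s3^-1 s1^-1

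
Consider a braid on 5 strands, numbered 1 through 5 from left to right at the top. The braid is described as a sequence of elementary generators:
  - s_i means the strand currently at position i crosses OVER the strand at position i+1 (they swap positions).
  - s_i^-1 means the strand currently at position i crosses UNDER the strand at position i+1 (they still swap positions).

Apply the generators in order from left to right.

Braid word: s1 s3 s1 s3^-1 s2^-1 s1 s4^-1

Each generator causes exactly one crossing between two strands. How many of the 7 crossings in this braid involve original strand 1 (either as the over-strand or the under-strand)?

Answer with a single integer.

Gen 1: crossing 1x2. Involves strand 1? yes. Count so far: 1
Gen 2: crossing 3x4. Involves strand 1? no. Count so far: 1
Gen 3: crossing 2x1. Involves strand 1? yes. Count so far: 2
Gen 4: crossing 4x3. Involves strand 1? no. Count so far: 2
Gen 5: crossing 2x3. Involves strand 1? no. Count so far: 2
Gen 6: crossing 1x3. Involves strand 1? yes. Count so far: 3
Gen 7: crossing 4x5. Involves strand 1? no. Count so far: 3

Answer: 3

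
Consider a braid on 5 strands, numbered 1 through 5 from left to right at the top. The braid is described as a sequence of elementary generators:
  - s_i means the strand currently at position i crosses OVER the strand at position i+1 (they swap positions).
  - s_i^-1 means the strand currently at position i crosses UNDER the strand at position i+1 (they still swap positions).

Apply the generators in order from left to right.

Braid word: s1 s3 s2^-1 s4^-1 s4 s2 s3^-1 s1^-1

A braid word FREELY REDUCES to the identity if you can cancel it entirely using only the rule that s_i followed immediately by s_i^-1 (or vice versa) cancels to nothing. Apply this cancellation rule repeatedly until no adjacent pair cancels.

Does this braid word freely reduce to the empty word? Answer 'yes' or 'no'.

Answer: yes

Derivation:
Gen 1 (s1): push. Stack: [s1]
Gen 2 (s3): push. Stack: [s1 s3]
Gen 3 (s2^-1): push. Stack: [s1 s3 s2^-1]
Gen 4 (s4^-1): push. Stack: [s1 s3 s2^-1 s4^-1]
Gen 5 (s4): cancels prior s4^-1. Stack: [s1 s3 s2^-1]
Gen 6 (s2): cancels prior s2^-1. Stack: [s1 s3]
Gen 7 (s3^-1): cancels prior s3. Stack: [s1]
Gen 8 (s1^-1): cancels prior s1. Stack: []
Reduced word: (empty)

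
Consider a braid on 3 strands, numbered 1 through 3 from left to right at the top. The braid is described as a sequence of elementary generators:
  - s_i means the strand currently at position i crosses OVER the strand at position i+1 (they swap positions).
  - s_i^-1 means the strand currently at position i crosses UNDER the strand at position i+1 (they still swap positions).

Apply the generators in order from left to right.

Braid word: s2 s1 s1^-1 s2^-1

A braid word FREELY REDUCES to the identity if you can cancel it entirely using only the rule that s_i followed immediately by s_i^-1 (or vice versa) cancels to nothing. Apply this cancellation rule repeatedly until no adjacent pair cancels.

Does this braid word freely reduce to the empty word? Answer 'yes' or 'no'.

Gen 1 (s2): push. Stack: [s2]
Gen 2 (s1): push. Stack: [s2 s1]
Gen 3 (s1^-1): cancels prior s1. Stack: [s2]
Gen 4 (s2^-1): cancels prior s2. Stack: []
Reduced word: (empty)

Answer: yes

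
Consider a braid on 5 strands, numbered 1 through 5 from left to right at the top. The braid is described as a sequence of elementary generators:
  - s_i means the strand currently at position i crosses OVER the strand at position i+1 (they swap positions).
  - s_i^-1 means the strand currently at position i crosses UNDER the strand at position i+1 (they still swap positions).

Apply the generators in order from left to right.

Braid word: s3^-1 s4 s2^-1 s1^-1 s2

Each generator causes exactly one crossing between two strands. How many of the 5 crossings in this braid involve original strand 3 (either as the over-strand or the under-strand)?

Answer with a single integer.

Gen 1: crossing 3x4. Involves strand 3? yes. Count so far: 1
Gen 2: crossing 3x5. Involves strand 3? yes. Count so far: 2
Gen 3: crossing 2x4. Involves strand 3? no. Count so far: 2
Gen 4: crossing 1x4. Involves strand 3? no. Count so far: 2
Gen 5: crossing 1x2. Involves strand 3? no. Count so far: 2

Answer: 2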